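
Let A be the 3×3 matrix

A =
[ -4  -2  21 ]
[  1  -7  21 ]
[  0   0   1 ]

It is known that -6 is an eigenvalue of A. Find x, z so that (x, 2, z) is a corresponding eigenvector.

We need (A + 6I)v = 0.
A + 6I = [[2, -2, 21], [1, -1, 21], [0, 0, 7]].
Row 1: (2)·x + (-2)·2 + (21)·z = 0
Row 2: (1)·x + (-1)·2 + (21)·z = 0
Row 3: (0)·x + (0)·2 + (7)·z = 0
Solving gives x = 2, z = 0.
Check: A·(2, 2, 0) = (-12, -12, 0) = -6·(2, 2, 0).

2, 0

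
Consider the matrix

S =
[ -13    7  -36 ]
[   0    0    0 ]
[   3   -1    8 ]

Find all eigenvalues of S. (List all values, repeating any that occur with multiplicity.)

Set up det(λI - S) = 0.
Expanding the 3×3 determinant: p(λ) = λ^3 + 5λ^2 + 4λ.
Try λ = 0: p(0) = 0, so 0 is a root.
Dividing by λ leaves λ^2 + 5λ + 4.
The quadratic factors as (λ + 4)·(λ + 1).
Eigenvalues: -4, -1, 0.

-4, -1, 0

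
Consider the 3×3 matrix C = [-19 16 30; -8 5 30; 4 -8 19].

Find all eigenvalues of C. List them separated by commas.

-11, 7, 9

The characteristic polynomial is p(λ) = det(λI - C).
Cofactor expansion gives p(λ) = λ^3 - 5λ^2 - 113λ + 693.
Since p(7) = 0, λ = 7 is a root.
Factor out (λ - 7): p(λ) = (λ - 7)·(λ^2 + 2λ - 99).
The quadratic factors as (λ + 11)·(λ - 9).
Eigenvalues: -11, 7, 9.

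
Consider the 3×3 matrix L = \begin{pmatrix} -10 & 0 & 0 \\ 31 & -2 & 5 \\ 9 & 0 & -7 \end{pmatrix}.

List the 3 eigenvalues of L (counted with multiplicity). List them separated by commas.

The characteristic polynomial is p(lambda) = det(lambda·I - L).
Cofactor expansion gives p(lambda) = lambda^3 + 19·lambda^2 + 104·lambda + 140.
Rational-root test: lambda = -7 gives p(-7) = 0.
Dividing by (lambda + 7) leaves lambda^2 + 12·lambda + 20.
The quadratic factors as (lambda + 10)·(lambda + 2).
Eigenvalues: -10, -7, -2.

-10, -7, -2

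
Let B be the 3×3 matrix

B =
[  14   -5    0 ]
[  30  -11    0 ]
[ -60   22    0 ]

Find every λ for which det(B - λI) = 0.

The characteristic polynomial is p(r) = det(rI - B).
Expanding the 3×3 determinant: p(r) = r^3 - 3r^2 - 4r.
Try r = 4: p(4) = 0, so 4 is a root.
Dividing by (r - 4) leaves r^2 + r.
The quadratic factors as (r + 1)·r.
Eigenvalues: -1, 0, 4.

-1, 0, 4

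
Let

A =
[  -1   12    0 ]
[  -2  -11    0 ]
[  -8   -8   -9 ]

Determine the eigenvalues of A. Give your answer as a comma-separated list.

-9, -7, -5

Compute the characteristic polynomial p(lambda) = det(lambda·I - A).
Expanding along the first row, p(lambda) = lambda^3 + 21·lambda^2 + 143·lambda + 315.
Rational-root test: lambda = -5 gives p(-5) = 0.
Dividing by (lambda + 5) leaves lambda^2 + 16·lambda + 63.
The quadratic factors as (lambda + 9)·(lambda + 7).
Eigenvalues: -9, -7, -5.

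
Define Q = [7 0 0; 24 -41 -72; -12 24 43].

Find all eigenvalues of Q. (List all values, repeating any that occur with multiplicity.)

-5, 7, 7

The characteristic polynomial is p(r) = det(rI - Q).
Expanding along the first row, p(r) = r^3 - 9r^2 - 21r + 245.
Try r = 7: p(7) = 0, so 7 is a root.
Dividing by (r - 7) leaves r^2 - 2r - 35.
The quadratic factors as (r + 5)·(r - 7).
Eigenvalues: -5, 7, 7.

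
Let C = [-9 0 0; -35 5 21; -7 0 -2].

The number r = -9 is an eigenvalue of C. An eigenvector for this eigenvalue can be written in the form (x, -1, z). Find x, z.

We need (C + 9I)v = 0.
C + 9I = [[0, 0, 0], [-35, 14, 21], [-7, 0, 7]].
Row 1: (0)·x + (0)·-1 + (0)·z = 0
Row 2: (-35)·x + (14)·-1 + (21)·z = 0
Row 3: (-7)·x + (0)·-1 + (7)·z = 0
Solving gives x = -1, z = -1.
Check: C·(-1, -1, -1) = (9, 9, 9) = -9·(-1, -1, -1).

-1, -1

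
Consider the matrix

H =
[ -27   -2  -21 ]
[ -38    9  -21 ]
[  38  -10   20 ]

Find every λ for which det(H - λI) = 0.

-8, -1, 11

Set up det(sI - H) = 0.
Cofactor expansion gives p(s) = s^3 - 2s^2 - 91s - 88.
Try s = 11: p(11) = 0, so 11 is a root.
Dividing by (s - 11) leaves s^2 + 9s + 8.
The quadratic factors as (s + 8)·(s + 1).
Eigenvalues: -8, -1, 11.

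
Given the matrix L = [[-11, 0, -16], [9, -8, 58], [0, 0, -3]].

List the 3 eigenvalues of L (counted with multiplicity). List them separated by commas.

-11, -8, -3

The characteristic polynomial is p(lambda) = det(lambda·I - L).
Cofactor expansion gives p(lambda) = lambda^3 + 22·lambda^2 + 145·lambda + 264.
Rational-root test: lambda = -3 gives p(-3) = 0.
Dividing by (lambda + 3) leaves lambda^2 + 19·lambda + 88.
The quadratic factors as (lambda + 11)·(lambda + 8).
Eigenvalues: -11, -8, -3.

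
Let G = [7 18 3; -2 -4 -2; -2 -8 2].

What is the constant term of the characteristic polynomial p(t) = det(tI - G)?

0

p(0) = det(0·I − G) = det(−G) = (−1)^3·det(G).
det(G) = 0, so p(0) = 0.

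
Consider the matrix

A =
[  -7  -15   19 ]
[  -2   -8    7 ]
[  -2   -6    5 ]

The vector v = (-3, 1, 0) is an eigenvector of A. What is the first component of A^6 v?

First find the eigenvalue: Av = (6, -2, 0) = -2·(-3, 1, 0), so λ = -2.
Then A^6 v = λ^6·v = (-2)^6·(-3, 1, 0) = 64·(-3, 1, 0) = (-192, 64, 0).

-192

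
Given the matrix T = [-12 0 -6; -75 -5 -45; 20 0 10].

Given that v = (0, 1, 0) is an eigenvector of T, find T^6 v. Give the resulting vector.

First find the eigenvalue: Tv = (0, -5, 0) = -5·(0, 1, 0), so λ = -5.
Then T^6 v = λ^6·v = (-5)^6·(0, 1, 0) = 15625·(0, 1, 0) = (0, 15625, 0).

(0, 15625, 0)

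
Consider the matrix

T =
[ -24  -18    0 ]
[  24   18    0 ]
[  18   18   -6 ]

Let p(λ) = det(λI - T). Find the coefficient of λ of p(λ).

p(λ) = λ^3 + 12λ^2 + 36λ.
The coefficient of λ is 36.

36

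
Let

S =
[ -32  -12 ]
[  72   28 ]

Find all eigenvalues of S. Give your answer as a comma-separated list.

det(S - λI) = (-32 - λ)(28 - λ) - (-12)·(72) = λ^2 + 4λ - 32.
This factors as (λ + 8)·(λ - 4) = 0.
Eigenvalues: -8, 4.

-8, 4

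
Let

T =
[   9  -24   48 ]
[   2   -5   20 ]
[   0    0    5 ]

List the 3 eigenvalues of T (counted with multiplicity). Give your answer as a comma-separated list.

Set up det(λI - T) = 0.
Expanding along the first row, p(λ) = λ^3 - 9λ^2 + 23λ - 15.
Rational-root test: λ = 1 gives p(1) = 0.
Dividing by (λ - 1) leaves λ^2 - 8λ + 15.
The quadratic factors as (λ - 3)·(λ - 5).
Eigenvalues: 1, 3, 5.

1, 3, 5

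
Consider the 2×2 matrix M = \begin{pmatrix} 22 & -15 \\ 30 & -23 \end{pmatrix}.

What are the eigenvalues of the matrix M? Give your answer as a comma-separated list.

-8, 7

det(M - rI) = (22 - r)(-23 - r) - (-15)·(30) = r^2 + r - 56.
This factors as (r + 8)·(r - 7) = 0.
Eigenvalues: -8, 7.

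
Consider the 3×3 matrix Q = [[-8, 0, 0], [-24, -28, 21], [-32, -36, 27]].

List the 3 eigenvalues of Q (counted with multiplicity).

-8, -1, 0

Compute the characteristic polynomial p(lambda) = det(lambda·I - Q).
Cofactor expansion gives p(lambda) = lambda^3 + 9·lambda^2 + 8·lambda.
Try lambda = 0: p(0) = 0, so 0 is a root.
Factor out lambda: p(lambda) = lambda·(lambda^2 + 9·lambda + 8).
The quadratic factors as (lambda + 8)·(lambda + 1).
Eigenvalues: -8, -1, 0.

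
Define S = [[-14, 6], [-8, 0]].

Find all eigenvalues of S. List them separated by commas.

det(S - tI) = (-14 - t)(0 - t) - (6)·(-8) = t^2 + 14t + 48.
This factors as (t + 8)·(t + 6) = 0.
Eigenvalues: -8, -6.

-8, -6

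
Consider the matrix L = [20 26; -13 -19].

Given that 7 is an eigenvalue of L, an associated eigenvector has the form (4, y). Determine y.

We need (L - 7I)v = 0.
L - 7I = [[13, 26], [-13, -26]].
Row 1: (13)·4 + (26)·y = 0
Row 2: (-13)·4 + (-26)·y = 0
Solving gives y = -2.
Check: L·(4, -2) = (28, -14) = 7·(4, -2).

-2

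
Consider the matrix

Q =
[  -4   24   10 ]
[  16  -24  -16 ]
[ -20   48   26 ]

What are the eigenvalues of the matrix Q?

The characteristic polynomial is p(r) = det(rI - Q).
Expanding the 3×3 determinant: p(r) = r^3 + 2r^2 - 48r.
Rational-root test: r = -8 gives p(-8) = 0.
Factor out (r + 8): p(r) = (r + 8)·(r^2 - 6r).
The quadratic factors as r·(r - 6).
Eigenvalues: -8, 0, 6.

-8, 0, 6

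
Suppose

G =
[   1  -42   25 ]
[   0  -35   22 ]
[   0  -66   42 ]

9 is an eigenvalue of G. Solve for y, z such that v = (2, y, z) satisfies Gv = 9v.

We need (G - 9I)v = 0.
G - 9I = [[-8, -42, 25], [0, -44, 22], [0, -66, 33]].
Row 1: (-8)·2 + (-42)·y + (25)·z = 0
Row 2: (0)·2 + (-44)·y + (22)·z = 0
Row 3: (0)·2 + (-66)·y + (33)·z = 0
Solving gives y = 2, z = 4.
Check: G·(2, 2, 4) = (18, 18, 36) = 9·(2, 2, 4).

2, 4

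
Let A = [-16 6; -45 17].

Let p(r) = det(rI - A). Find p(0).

-2

p(0) = det(0·I − A) = det(−A) = (−1)^2·det(A).
det(A) = -2, so p(0) = -2.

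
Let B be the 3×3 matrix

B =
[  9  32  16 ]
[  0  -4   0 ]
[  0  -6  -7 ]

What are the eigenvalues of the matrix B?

Compute the characteristic polynomial p(lambda) = det(lambda·I - B).
Cofactor expansion gives p(lambda) = lambda^3 + 2·lambda^2 - 71·lambda - 252.
Try lambda = -4: p(-4) = 0, so -4 is a root.
Dividing by (lambda + 4) leaves lambda^2 - 2·lambda - 63.
The quadratic factors as (lambda + 7)·(lambda - 9).
Eigenvalues: -7, -4, 9.

-7, -4, 9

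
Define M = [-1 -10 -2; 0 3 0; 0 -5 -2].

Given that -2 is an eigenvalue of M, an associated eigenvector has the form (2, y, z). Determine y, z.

0, 1

We need (M + 2I)v = 0.
M + 2I = [[1, -10, -2], [0, 5, 0], [0, -5, 0]].
Row 1: (1)·2 + (-10)·y + (-2)·z = 0
Row 2: (0)·2 + (5)·y + (0)·z = 0
Row 3: (0)·2 + (-5)·y + (0)·z = 0
Solving gives y = 0, z = 1.
Check: M·(2, 0, 1) = (-4, 0, -2) = -2·(2, 0, 1).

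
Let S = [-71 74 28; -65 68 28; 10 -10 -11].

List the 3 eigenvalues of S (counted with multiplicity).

The characteristic polynomial is p(μ) = det(μI - S).
Cofactor expansion gives p(μ) = μ^3 + 14μ^2 + 15μ - 198.
Rational-root test: μ = 3 gives p(3) = 0.
Dividing by (μ - 3) leaves μ^2 + 17μ + 66.
The quadratic factors as (μ + 11)·(μ + 6).
Eigenvalues: -11, -6, 3.

-11, -6, 3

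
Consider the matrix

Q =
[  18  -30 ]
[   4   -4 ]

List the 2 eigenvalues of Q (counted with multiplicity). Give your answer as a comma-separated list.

det(Q - lambda·I) = (18 - lambda)(-4 - lambda) - (-30)·(4) = lambda^2 - 14·lambda + 48.
This factors as (lambda - 6)·(lambda - 8) = 0.
Eigenvalues: 6, 8.

6, 8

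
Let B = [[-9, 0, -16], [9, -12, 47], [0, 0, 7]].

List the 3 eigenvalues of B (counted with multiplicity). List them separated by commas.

-12, -9, 7

The characteristic polynomial is p(r) = det(rI - B).
Cofactor expansion gives p(r) = r^3 + 14r^2 - 39r - 756.
Rational-root test: r = 7 gives p(7) = 0.
Dividing by (r - 7) leaves r^2 + 21r + 108.
The quadratic factors as (r + 12)·(r + 9).
Eigenvalues: -12, -9, 7.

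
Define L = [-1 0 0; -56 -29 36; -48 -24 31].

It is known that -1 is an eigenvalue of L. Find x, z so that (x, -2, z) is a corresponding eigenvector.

We need (L + 1I)v = 0.
L + 1I = [[0, 0, 0], [-56, -28, 36], [-48, -24, 32]].
Row 1: (0)·x + (0)·-2 + (0)·z = 0
Row 2: (-56)·x + (-28)·-2 + (36)·z = 0
Row 3: (-48)·x + (-24)·-2 + (32)·z = 0
Solving gives x = 1, z = 0.
Check: L·(1, -2, 0) = (-1, 2, 0) = -1·(1, -2, 0).

1, 0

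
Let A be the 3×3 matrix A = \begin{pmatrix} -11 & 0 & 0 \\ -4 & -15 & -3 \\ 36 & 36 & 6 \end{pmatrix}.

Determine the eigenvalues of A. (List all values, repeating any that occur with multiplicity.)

The characteristic polynomial is p(μ) = det(μI - A).
Cofactor expansion gives p(μ) = μ^3 + 20μ^2 + 117μ + 198.
Since p(-11) = 0, μ = -11 is a root.
Factor out (μ + 11): p(μ) = (μ + 11)·(μ^2 + 9μ + 18).
The quadratic factors as (μ + 6)·(μ + 3).
Eigenvalues: -11, -6, -3.

-11, -6, -3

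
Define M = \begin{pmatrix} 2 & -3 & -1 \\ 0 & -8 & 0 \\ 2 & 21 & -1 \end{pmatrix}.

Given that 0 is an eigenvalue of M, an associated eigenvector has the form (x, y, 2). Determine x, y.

1, 0

We need (M)v = 0.
M = [[2, -3, -1], [0, -8, 0], [2, 21, -1]].
Row 1: (2)·x + (-3)·y + (-1)·2 = 0
Row 2: (0)·x + (-8)·y + (0)·2 = 0
Row 3: (2)·x + (21)·y + (-1)·2 = 0
Solving gives x = 1, y = 0.
Check: M·(1, 0, 2) = (0, 0, 0) = 0·(1, 0, 2).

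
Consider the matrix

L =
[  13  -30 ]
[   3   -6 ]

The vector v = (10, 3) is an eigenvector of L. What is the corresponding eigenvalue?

4

Compute Lv: L·(10, 3) = (40, 12).
Since Lv = λv, compare component 1: 40 = λ·10, so λ = 4.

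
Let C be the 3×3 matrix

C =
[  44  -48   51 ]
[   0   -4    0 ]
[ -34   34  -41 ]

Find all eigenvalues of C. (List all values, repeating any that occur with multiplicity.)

The characteristic polynomial is p(λ) = det(λI - C).
Expanding the 3×3 determinant: p(λ) = λ^3 + λ^2 - 82λ - 280.
Rational-root test: λ = -4 gives p(-4) = 0.
Dividing by (λ + 4) leaves λ^2 - 3λ - 70.
The quadratic factors as (λ + 7)·(λ - 10).
Eigenvalues: -7, -4, 10.

-7, -4, 10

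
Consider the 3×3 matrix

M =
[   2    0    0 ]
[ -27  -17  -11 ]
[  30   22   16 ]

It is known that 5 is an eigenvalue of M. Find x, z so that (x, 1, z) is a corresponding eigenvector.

0, -2

We need (M - 5I)v = 0.
M - 5I = [[-3, 0, 0], [-27, -22, -11], [30, 22, 11]].
Row 1: (-3)·x + (0)·1 + (0)·z = 0
Row 2: (-27)·x + (-22)·1 + (-11)·z = 0
Row 3: (30)·x + (22)·1 + (11)·z = 0
Solving gives x = 0, z = -2.
Check: M·(0, 1, -2) = (0, 5, -10) = 5·(0, 1, -2).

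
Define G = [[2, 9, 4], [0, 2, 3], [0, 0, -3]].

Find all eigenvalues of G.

-3, 2, 2

G is upper triangular, so its eigenvalues are the diagonal entries.
Diagonal: 2, 2, -3.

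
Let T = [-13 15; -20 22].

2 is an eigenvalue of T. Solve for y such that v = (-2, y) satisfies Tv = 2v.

We need (T - 2I)v = 0.
T - 2I = [[-15, 15], [-20, 20]].
Row 1: (-15)·-2 + (15)·y = 0
Row 2: (-20)·-2 + (20)·y = 0
Solving gives y = -2.
Check: T·(-2, -2) = (-4, -4) = 2·(-2, -2).

-2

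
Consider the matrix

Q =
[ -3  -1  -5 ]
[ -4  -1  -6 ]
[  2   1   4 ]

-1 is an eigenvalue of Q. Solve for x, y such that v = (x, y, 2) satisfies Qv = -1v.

-3, -4

We need (Q + 1I)v = 0.
Q + 1I = [[-2, -1, -5], [-4, 0, -6], [2, 1, 5]].
Row 1: (-2)·x + (-1)·y + (-5)·2 = 0
Row 2: (-4)·x + (0)·y + (-6)·2 = 0
Row 3: (2)·x + (1)·y + (5)·2 = 0
Solving gives x = -3, y = -4.
Check: Q·(-3, -4, 2) = (3, 4, -2) = -1·(-3, -4, 2).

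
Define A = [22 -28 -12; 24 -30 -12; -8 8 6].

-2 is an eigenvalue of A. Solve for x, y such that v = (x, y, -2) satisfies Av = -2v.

We need (A + 2I)v = 0.
A + 2I = [[24, -28, -12], [24, -28, -12], [-8, 8, 8]].
Row 1: (24)·x + (-28)·y + (-12)·-2 = 0
Row 2: (24)·x + (-28)·y + (-12)·-2 = 0
Row 3: (-8)·x + (8)·y + (8)·-2 = 0
Solving gives x = -8, y = -6.
Check: A·(-8, -6, -2) = (16, 12, 4) = -2·(-8, -6, -2).

-8, -6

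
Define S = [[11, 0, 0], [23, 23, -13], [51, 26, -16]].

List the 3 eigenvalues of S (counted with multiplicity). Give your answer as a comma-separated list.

-3, 10, 11

The characteristic polynomial is p(lambda) = det(lambda·I - S).
Expanding the 3×3 determinant: p(lambda) = lambda^3 - 18·lambda^2 + 47·lambda + 330.
Since p(10) = 0, lambda = 10 is a root.
Factor out (lambda - 10): p(lambda) = (lambda - 10)·(lambda^2 - 8·lambda - 33).
The quadratic factors as (lambda + 3)·(lambda - 11).
Eigenvalues: -3, 10, 11.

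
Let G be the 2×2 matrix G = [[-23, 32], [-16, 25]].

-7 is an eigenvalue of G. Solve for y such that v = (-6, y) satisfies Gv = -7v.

-3

We need (G + 7I)v = 0.
G + 7I = [[-16, 32], [-16, 32]].
Row 1: (-16)·-6 + (32)·y = 0
Row 2: (-16)·-6 + (32)·y = 0
Solving gives y = -3.
Check: G·(-6, -3) = (42, 21) = -7·(-6, -3).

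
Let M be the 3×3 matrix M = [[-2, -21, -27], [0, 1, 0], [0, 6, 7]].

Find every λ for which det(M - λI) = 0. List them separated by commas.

Compute the characteristic polynomial p(λ) = det(λI - M).
Cofactor expansion gives p(λ) = λ^3 - 6λ^2 - 9λ + 14.
Rational-root test: λ = 1 gives p(1) = 0.
Factor out (λ - 1): p(λ) = (λ - 1)·(λ^2 - 5λ - 14).
The quadratic factors as (λ + 2)·(λ - 7).
Eigenvalues: -2, 1, 7.

-2, 1, 7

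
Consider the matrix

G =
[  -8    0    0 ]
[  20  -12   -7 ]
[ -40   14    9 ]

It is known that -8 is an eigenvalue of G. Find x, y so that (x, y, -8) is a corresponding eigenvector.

We need (G + 8I)v = 0.
G + 8I = [[0, 0, 0], [20, -4, -7], [-40, 14, 17]].
Row 1: (0)·x + (0)·y + (0)·-8 = 0
Row 2: (20)·x + (-4)·y + (-7)·-8 = 0
Row 3: (-40)·x + (14)·y + (17)·-8 = 0
Solving gives x = -2, y = 4.
Check: G·(-2, 4, -8) = (16, -32, 64) = -8·(-2, 4, -8).

-2, 4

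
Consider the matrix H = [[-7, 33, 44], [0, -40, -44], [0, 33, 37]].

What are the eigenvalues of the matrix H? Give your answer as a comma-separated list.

-7, -7, 4

Compute the characteristic polynomial p(t) = det(tI - H).
Expanding along the first row, p(t) = t^3 + 10t^2 - 7t - 196.
Rational-root test: t = -7 gives p(-7) = 0.
Dividing by (t + 7) leaves t^2 + 3t - 28.
The quadratic factors as (t + 7)·(t - 4).
Eigenvalues: -7, -7, 4.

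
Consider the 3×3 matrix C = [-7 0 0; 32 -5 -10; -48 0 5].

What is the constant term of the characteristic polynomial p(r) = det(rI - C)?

p(0) = det(0·I − C) = det(−C) = (−1)^3·det(C).
det(C) = 175, so p(0) = -175.

-175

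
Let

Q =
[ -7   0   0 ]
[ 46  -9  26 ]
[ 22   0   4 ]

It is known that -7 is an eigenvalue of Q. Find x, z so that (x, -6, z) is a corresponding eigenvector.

We need (Q + 7I)v = 0.
Q + 7I = [[0, 0, 0], [46, -2, 26], [22, 0, 11]].
Row 1: (0)·x + (0)·-6 + (0)·z = 0
Row 2: (46)·x + (-2)·-6 + (26)·z = 0
Row 3: (22)·x + (0)·-6 + (11)·z = 0
Solving gives x = 2, z = -4.
Check: Q·(2, -6, -4) = (-14, 42, 28) = -7·(2, -6, -4).

2, -4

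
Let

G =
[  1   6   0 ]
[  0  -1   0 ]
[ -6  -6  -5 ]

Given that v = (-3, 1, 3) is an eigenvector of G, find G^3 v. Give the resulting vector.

First find the eigenvalue: Gv = (3, -1, -3) = -1·(-3, 1, 3), so λ = -1.
Then G^3 v = λ^3·v = (-1)^3·(-3, 1, 3) = -1·(-3, 1, 3) = (3, -1, -3).

(3, -1, -3)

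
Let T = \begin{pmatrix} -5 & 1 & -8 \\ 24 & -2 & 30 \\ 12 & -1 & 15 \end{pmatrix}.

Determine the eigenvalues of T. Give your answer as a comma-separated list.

0, 1, 7

Compute the characteristic polynomial p(λ) = det(λI - T).
Cofactor expansion gives p(λ) = λ^3 - 8λ^2 + 7λ.
Rational-root test: λ = 0 gives p(0) = 0.
Factor out λ: p(λ) = λ·(λ^2 - 8λ + 7).
The quadratic factors as (λ - 1)·(λ - 7).
Eigenvalues: 0, 1, 7.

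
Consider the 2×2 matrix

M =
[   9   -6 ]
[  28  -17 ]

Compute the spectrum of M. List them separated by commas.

-5, -3

det(M - μI) = (9 - μ)(-17 - μ) - (-6)·(28) = μ^2 + 8μ + 15.
This factors as (μ + 5)·(μ + 3) = 0.
Eigenvalues: -5, -3.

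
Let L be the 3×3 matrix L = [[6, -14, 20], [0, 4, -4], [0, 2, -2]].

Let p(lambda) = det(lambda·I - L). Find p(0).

0

p(0) = det(0·I − L) = det(−L) = (−1)^3·det(L).
det(L) = 0, so p(0) = 0.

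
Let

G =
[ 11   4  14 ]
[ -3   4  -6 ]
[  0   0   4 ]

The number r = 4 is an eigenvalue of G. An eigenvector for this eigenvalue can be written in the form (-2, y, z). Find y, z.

0, 1

We need (G - 4I)v = 0.
G - 4I = [[7, 4, 14], [-3, 0, -6], [0, 0, 0]].
Row 1: (7)·-2 + (4)·y + (14)·z = 0
Row 2: (-3)·-2 + (0)·y + (-6)·z = 0
Row 3: (0)·-2 + (0)·y + (0)·z = 0
Solving gives y = 0, z = 1.
Check: G·(-2, 0, 1) = (-8, 0, 4) = 4·(-2, 0, 1).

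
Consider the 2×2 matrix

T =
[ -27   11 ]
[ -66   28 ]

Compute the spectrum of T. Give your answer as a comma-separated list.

-5, 6

det(T - tI) = (-27 - t)(28 - t) - (11)·(-66) = t^2 - t - 30.
This factors as (t + 5)·(t - 6) = 0.
Eigenvalues: -5, 6.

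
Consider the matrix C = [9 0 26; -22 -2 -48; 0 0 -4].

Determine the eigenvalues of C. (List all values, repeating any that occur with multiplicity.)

Compute the characteristic polynomial p(λ) = det(λI - C).
Expanding along the first row, p(λ) = λ^3 - 3λ^2 - 46λ - 72.
Rational-root test: λ = -4 gives p(-4) = 0.
Factor out (λ + 4): p(λ) = (λ + 4)·(λ^2 - 7λ - 18).
The quadratic factors as (λ + 2)·(λ - 9).
Eigenvalues: -4, -2, 9.

-4, -2, 9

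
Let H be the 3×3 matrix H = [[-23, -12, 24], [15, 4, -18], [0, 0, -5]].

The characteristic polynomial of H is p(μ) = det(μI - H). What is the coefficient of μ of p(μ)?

183

p(μ) = μ^3 + 24μ^2 + 183μ + 440.
The coefficient of μ is 183.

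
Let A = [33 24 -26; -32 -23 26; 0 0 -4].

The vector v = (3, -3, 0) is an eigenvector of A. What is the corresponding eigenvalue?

Compute Av: A·(3, -3, 0) = (27, -27, 0).
Since Av = λv, compare component 1: 27 = λ·3, so λ = 9.

9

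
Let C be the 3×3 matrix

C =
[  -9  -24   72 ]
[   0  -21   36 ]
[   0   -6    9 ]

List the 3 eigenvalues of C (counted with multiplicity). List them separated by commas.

Set up det(tI - C) = 0.
Expanding the 3×3 determinant: p(t) = t^3 + 21t^2 + 135t + 243.
Try t = -3: p(-3) = 0, so -3 is a root.
Dividing by (t + 3) leaves t^2 + 18t + 81.
The quadratic factor is (t + 9)^2.
Eigenvalues: -9, -9, -3.

-9, -9, -3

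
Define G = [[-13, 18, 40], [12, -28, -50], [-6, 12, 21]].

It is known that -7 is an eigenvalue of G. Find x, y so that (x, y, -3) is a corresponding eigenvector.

-2, 6

We need (G + 7I)v = 0.
G + 7I = [[-6, 18, 40], [12, -21, -50], [-6, 12, 28]].
Row 1: (-6)·x + (18)·y + (40)·-3 = 0
Row 2: (12)·x + (-21)·y + (-50)·-3 = 0
Row 3: (-6)·x + (12)·y + (28)·-3 = 0
Solving gives x = -2, y = 6.
Check: G·(-2, 6, -3) = (14, -42, 21) = -7·(-2, 6, -3).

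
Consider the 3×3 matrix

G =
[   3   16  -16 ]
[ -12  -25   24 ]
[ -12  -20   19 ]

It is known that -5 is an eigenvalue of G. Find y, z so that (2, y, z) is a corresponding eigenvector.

We need (G + 5I)v = 0.
G + 5I = [[8, 16, -16], [-12, -20, 24], [-12, -20, 24]].
Row 1: (8)·2 + (16)·y + (-16)·z = 0
Row 2: (-12)·2 + (-20)·y + (24)·z = 0
Row 3: (-12)·2 + (-20)·y + (24)·z = 0
Solving gives y = 0, z = 1.
Check: G·(2, 0, 1) = (-10, 0, -5) = -5·(2, 0, 1).

0, 1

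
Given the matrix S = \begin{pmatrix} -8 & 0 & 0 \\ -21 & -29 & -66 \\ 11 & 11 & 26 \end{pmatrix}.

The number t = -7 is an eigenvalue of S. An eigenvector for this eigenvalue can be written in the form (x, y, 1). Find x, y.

We need (S + 7I)v = 0.
S + 7I = [[-1, 0, 0], [-21, -22, -66], [11, 11, 33]].
Row 1: (-1)·x + (0)·y + (0)·1 = 0
Row 2: (-21)·x + (-22)·y + (-66)·1 = 0
Row 3: (11)·x + (11)·y + (33)·1 = 0
Solving gives x = 0, y = -3.
Check: S·(0, -3, 1) = (0, 21, -7) = -7·(0, -3, 1).

0, -3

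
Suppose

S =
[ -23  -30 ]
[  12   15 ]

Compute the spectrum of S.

-5, -3

det(S - μI) = (-23 - μ)(15 - μ) - (-30)·(12) = μ^2 + 8μ + 15.
This factors as (μ + 5)·(μ + 3) = 0.
Eigenvalues: -5, -3.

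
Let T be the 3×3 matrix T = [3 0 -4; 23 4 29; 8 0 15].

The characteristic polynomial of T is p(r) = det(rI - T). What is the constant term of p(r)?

-308

p(r) = r^3 - 22r^2 + 149r - 308.
The constant term is -308.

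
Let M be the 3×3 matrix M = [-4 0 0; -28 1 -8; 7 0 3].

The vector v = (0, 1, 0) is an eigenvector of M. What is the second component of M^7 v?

1

First find the eigenvalue: Mv = (0, 1, 0) = 1·(0, 1, 0), so λ = 1.
Then M^7 v = λ^7·v = 1^7·(0, 1, 0) = 1·(0, 1, 0) = (0, 1, 0).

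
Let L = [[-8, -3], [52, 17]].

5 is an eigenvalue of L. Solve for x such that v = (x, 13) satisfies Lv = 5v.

-3

We need (L - 5I)v = 0.
L - 5I = [[-13, -3], [52, 12]].
Row 1: (-13)·x + (-3)·13 = 0
Row 2: (52)·x + (12)·13 = 0
Solving gives x = -3.
Check: L·(-3, 13) = (-15, 65) = 5·(-3, 13).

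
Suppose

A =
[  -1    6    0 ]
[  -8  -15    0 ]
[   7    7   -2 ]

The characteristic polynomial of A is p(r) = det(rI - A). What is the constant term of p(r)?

p(r) = r^3 + 18r^2 + 95r + 126.
The constant term is 126.

126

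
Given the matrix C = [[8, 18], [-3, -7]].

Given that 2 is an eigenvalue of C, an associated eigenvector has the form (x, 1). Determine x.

We need (C - 2I)v = 0.
C - 2I = [[6, 18], [-3, -9]].
Row 1: (6)·x + (18)·1 = 0
Row 2: (-3)·x + (-9)·1 = 0
Solving gives x = -3.
Check: C·(-3, 1) = (-6, 2) = 2·(-3, 1).

-3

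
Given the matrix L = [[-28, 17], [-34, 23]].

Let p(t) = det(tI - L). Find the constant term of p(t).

p(t) = t^2 + 5t - 66.
The constant term is -66.

-66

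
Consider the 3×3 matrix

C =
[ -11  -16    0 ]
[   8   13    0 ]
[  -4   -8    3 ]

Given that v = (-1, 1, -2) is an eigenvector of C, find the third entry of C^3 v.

First find the eigenvalue: Cv = (-5, 5, -10) = 5·(-1, 1, -2), so λ = 5.
Then C^3 v = λ^3·v = 5^3·(-1, 1, -2) = 125·(-1, 1, -2) = (-125, 125, -250).

-250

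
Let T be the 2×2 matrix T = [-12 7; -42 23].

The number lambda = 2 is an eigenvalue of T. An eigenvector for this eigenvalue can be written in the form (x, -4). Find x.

We need (T - 2I)v = 0.
T - 2I = [[-14, 7], [-42, 21]].
Row 1: (-14)·x + (7)·-4 = 0
Row 2: (-42)·x + (21)·-4 = 0
Solving gives x = -2.
Check: T·(-2, -4) = (-4, -8) = 2·(-2, -4).

-2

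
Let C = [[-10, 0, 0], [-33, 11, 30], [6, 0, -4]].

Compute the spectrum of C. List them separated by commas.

The characteristic polynomial is p(lambda) = det(lambda·I - C).
Expanding along the first row, p(lambda) = lambda^3 + 3·lambda^2 - 114·lambda - 440.
Try lambda = -4: p(-4) = 0, so -4 is a root.
Factor out (lambda + 4): p(lambda) = (lambda + 4)·(lambda^2 - lambda - 110).
The quadratic factors as (lambda + 10)·(lambda - 11).
Eigenvalues: -10, -4, 11.

-10, -4, 11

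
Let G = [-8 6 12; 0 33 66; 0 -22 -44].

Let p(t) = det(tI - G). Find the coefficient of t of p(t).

88

p(t) = t^3 + 19t^2 + 88t.
The coefficient of t is 88.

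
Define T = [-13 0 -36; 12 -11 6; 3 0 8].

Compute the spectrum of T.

The characteristic polynomial is p(λ) = det(λI - T).
Cofactor expansion gives p(λ) = λ^3 + 16λ^2 + 59λ + 44.
Rational-root test: λ = -1 gives p(-1) = 0.
Factor out (λ + 1): p(λ) = (λ + 1)·(λ^2 + 15λ + 44).
The quadratic factors as (λ + 11)·(λ + 4).
Eigenvalues: -11, -4, -1.

-11, -4, -1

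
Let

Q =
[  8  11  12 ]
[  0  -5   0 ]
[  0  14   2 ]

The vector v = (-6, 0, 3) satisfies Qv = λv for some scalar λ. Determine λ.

2

Compute Qv: Q·(-6, 0, 3) = (-12, 0, 6).
Since Qv = λv, compare component 1: -12 = λ·-6, so λ = 2.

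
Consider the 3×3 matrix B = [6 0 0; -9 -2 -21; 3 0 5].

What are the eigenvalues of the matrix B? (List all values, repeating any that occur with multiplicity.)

-2, 5, 6

The characteristic polynomial is p(λ) = det(λI - B).
Cofactor expansion gives p(λ) = λ^3 - 9λ^2 + 8λ + 60.
Try λ = 6: p(6) = 0, so 6 is a root.
Factor out (λ - 6): p(λ) = (λ - 6)·(λ^2 - 3λ - 10).
The quadratic factors as (λ + 2)·(λ - 5).
Eigenvalues: -2, 5, 6.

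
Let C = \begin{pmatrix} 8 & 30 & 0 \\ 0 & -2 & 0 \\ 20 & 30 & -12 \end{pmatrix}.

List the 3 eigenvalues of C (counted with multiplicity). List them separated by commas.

Set up det(sI - C) = 0.
Expanding the 3×3 determinant: p(s) = s^3 + 6s^2 - 88s - 192.
Since p(-2) = 0, s = -2 is a root.
Factor out (s + 2): p(s) = (s + 2)·(s^2 + 4s - 96).
The quadratic factors as (s + 12)·(s - 8).
Eigenvalues: -12, -2, 8.

-12, -2, 8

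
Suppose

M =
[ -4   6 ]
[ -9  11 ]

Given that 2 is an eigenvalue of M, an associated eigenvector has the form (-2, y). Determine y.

We need (M - 2I)v = 0.
M - 2I = [[-6, 6], [-9, 9]].
Row 1: (-6)·-2 + (6)·y = 0
Row 2: (-9)·-2 + (9)·y = 0
Solving gives y = -2.
Check: M·(-2, -2) = (-4, -4) = 2·(-2, -2).

-2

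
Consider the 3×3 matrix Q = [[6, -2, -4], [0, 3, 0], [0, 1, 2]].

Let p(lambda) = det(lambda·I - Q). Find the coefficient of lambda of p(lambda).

36

p(lambda) = lambda^3 - 11·lambda^2 + 36·lambda - 36.
The coefficient of lambda is 36.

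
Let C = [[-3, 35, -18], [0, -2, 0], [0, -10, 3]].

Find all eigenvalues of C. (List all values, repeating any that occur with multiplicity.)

The characteristic polynomial is p(t) = det(tI - C).
Expanding the 3×3 determinant: p(t) = t^3 + 2t^2 - 9t - 18.
Try t = -2: p(-2) = 0, so -2 is a root.
Factor out (t + 2): p(t) = (t + 2)·(t^2 - 9).
The quadratic factors as (t + 3)·(t - 3).
Eigenvalues: -3, -2, 3.

-3, -2, 3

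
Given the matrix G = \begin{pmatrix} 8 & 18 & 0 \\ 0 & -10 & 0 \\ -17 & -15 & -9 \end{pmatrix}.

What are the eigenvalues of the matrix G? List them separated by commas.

-10, -9, 8

Compute the characteristic polynomial p(s) = det(sI - G).
Expanding the 3×3 determinant: p(s) = s^3 + 11s^2 - 62s - 720.
Since p(8) = 0, s = 8 is a root.
Factor out (s - 8): p(s) = (s - 8)·(s^2 + 19s + 90).
The quadratic factors as (s + 10)·(s + 9).
Eigenvalues: -10, -9, 8.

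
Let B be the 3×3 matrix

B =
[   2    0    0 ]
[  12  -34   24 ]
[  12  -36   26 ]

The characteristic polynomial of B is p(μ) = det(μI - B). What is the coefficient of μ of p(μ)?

p(μ) = μ^3 + 6μ^2 - 36μ + 40.
The coefficient of μ is -36.

-36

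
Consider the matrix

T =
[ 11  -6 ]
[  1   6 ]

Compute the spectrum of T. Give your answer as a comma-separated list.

8, 9

det(T - rI) = (11 - r)(6 - r) - (-6)·(1) = r^2 - 17r + 72.
This factors as (r - 8)·(r - 9) = 0.
Eigenvalues: 8, 9.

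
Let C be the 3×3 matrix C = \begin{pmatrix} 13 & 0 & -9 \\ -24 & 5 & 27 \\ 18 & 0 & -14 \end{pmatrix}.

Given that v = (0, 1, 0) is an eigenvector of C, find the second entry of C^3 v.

125

First find the eigenvalue: Cv = (0, 5, 0) = 5·(0, 1, 0), so λ = 5.
Then C^3 v = λ^3·v = 5^3·(0, 1, 0) = 125·(0, 1, 0) = (0, 125, 0).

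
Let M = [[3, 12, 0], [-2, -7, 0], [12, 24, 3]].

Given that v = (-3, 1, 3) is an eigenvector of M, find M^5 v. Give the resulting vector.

(3, -1, -3)

First find the eigenvalue: Mv = (3, -1, -3) = -1·(-3, 1, 3), so λ = -1.
Then M^5 v = λ^5·v = (-1)^5·(-3, 1, 3) = -1·(-3, 1, 3) = (3, -1, -3).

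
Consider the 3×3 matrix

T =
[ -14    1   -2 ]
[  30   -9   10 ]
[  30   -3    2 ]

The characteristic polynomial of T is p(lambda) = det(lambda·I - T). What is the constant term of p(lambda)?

p(lambda) = lambda^3 + 21·lambda^2 + 140·lambda + 288.
The constant term is 288.

288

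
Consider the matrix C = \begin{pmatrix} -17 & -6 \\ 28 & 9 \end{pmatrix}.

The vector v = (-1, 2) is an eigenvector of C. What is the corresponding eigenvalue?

Compute Cv: C·(-1, 2) = (5, -10).
Since Cv = λv, compare component 1: 5 = λ·-1, so λ = -5.

-5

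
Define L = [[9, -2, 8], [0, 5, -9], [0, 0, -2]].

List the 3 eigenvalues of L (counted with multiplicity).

-2, 5, 9

L is upper triangular, so its eigenvalues are the diagonal entries.
Diagonal: 9, 5, -2.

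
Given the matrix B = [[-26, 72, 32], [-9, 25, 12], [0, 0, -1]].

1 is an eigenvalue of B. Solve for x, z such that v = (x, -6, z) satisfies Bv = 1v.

We need (B - 1I)v = 0.
B - 1I = [[-27, 72, 32], [-9, 24, 12], [0, 0, -2]].
Row 1: (-27)·x + (72)·-6 + (32)·z = 0
Row 2: (-9)·x + (24)·-6 + (12)·z = 0
Row 3: (0)·x + (0)·-6 + (-2)·z = 0
Solving gives x = -16, z = 0.
Check: B·(-16, -6, 0) = (-16, -6, 0) = 1·(-16, -6, 0).

-16, 0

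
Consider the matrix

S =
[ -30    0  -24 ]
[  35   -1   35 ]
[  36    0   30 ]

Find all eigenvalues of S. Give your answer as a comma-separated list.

Set up det(λI - S) = 0.
Expanding the 3×3 determinant: p(λ) = λ^3 + λ^2 - 36λ - 36.
Since p(-1) = 0, λ = -1 is a root.
Dividing by (λ + 1) leaves λ^2 - 36.
The quadratic factors as (λ + 6)·(λ - 6).
Eigenvalues: -6, -1, 6.

-6, -1, 6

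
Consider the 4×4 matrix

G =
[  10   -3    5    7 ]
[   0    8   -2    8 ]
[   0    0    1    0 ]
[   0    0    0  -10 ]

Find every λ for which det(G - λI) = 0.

-10, 1, 8, 10

G is upper triangular, so its eigenvalues are the diagonal entries.
Diagonal: 10, 8, 1, -10.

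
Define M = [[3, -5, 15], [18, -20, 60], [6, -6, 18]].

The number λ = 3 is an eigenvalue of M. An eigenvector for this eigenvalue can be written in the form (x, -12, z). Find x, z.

-2, -4

We need (M - 3I)v = 0.
M - 3I = [[0, -5, 15], [18, -23, 60], [6, -6, 15]].
Row 1: (0)·x + (-5)·-12 + (15)·z = 0
Row 2: (18)·x + (-23)·-12 + (60)·z = 0
Row 3: (6)·x + (-6)·-12 + (15)·z = 0
Solving gives x = -2, z = -4.
Check: M·(-2, -12, -4) = (-6, -36, -12) = 3·(-2, -12, -4).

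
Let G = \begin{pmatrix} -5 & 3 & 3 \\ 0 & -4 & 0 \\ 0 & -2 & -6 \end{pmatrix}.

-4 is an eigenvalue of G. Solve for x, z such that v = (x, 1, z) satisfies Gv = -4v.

We need (G + 4I)v = 0.
G + 4I = [[-1, 3, 3], [0, 0, 0], [0, -2, -2]].
Row 1: (-1)·x + (3)·1 + (3)·z = 0
Row 2: (0)·x + (0)·1 + (0)·z = 0
Row 3: (0)·x + (-2)·1 + (-2)·z = 0
Solving gives x = 0, z = -1.
Check: G·(0, 1, -1) = (0, -4, 4) = -4·(0, 1, -1).

0, -1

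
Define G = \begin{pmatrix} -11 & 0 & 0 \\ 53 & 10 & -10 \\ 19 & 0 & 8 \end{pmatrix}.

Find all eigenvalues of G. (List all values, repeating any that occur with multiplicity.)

-11, 8, 10

Compute the characteristic polynomial p(lambda) = det(lambda·I - G).
Cofactor expansion gives p(lambda) = lambda^3 - 7·lambda^2 - 118·lambda + 880.
Rational-root test: lambda = 10 gives p(10) = 0.
Dividing by (lambda - 10) leaves lambda^2 + 3·lambda - 88.
The quadratic factors as (lambda + 11)·(lambda - 8).
Eigenvalues: -11, 8, 10.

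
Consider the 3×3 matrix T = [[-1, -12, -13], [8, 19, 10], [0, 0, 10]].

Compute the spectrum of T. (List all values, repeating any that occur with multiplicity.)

7, 10, 11

Set up det(λI - T) = 0.
Expanding the 3×3 determinant: p(λ) = λ^3 - 28λ^2 + 257λ - 770.
Try λ = 7: p(7) = 0, so 7 is a root.
Dividing by (λ - 7) leaves λ^2 - 21λ + 110.
The quadratic factors as (λ - 10)·(λ - 11).
Eigenvalues: 7, 10, 11.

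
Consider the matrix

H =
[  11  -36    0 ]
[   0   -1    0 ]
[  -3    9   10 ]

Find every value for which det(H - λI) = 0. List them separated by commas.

-1, 10, 11

The characteristic polynomial is p(lambda) = det(lambda·I - H).
Expanding the 3×3 determinant: p(lambda) = lambda^3 - 20·lambda^2 + 89·lambda + 110.
Try lambda = -1: p(-1) = 0, so -1 is a root.
Factor out (lambda + 1): p(lambda) = (lambda + 1)·(lambda^2 - 21·lambda + 110).
The quadratic factors as (lambda - 10)·(lambda - 11).
Eigenvalues: -1, 10, 11.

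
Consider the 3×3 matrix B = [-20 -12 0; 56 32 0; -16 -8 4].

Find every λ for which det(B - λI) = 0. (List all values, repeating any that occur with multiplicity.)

The characteristic polynomial is p(λ) = det(λI - B).
Expanding along the first row, p(λ) = λ^3 - 16λ^2 + 80λ - 128.
Rational-root test: λ = 8 gives p(8) = 0.
Dividing by (λ - 8) leaves λ^2 - 8λ + 16.
The quadratic factor is (λ - 4)^2.
Eigenvalues: 4, 4, 8.

4, 4, 8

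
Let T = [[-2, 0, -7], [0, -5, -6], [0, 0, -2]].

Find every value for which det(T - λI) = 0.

T is upper triangular, so its eigenvalues are the diagonal entries.
Diagonal: -2, -5, -2.

-5, -2, -2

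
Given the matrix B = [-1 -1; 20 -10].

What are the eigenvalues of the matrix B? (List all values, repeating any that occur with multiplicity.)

-6, -5

det(B - sI) = (-1 - s)(-10 - s) - (-1)·(20) = s^2 + 11s + 30.
This factors as (s + 6)·(s + 5) = 0.
Eigenvalues: -6, -5.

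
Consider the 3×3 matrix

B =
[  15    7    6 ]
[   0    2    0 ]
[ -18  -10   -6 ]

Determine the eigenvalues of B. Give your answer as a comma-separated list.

Compute the characteristic polynomial p(λ) = det(λI - B).
Expanding the 3×3 determinant: p(λ) = λ^3 - 11λ^2 + 36λ - 36.
Rational-root test: λ = 2 gives p(2) = 0.
Dividing by (λ - 2) leaves λ^2 - 9λ + 18.
The quadratic factors as (λ - 3)·(λ - 6).
Eigenvalues: 2, 3, 6.

2, 3, 6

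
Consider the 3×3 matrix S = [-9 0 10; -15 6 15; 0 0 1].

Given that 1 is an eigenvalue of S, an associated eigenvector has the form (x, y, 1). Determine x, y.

1, 0

We need (S - 1I)v = 0.
S - 1I = [[-10, 0, 10], [-15, 5, 15], [0, 0, 0]].
Row 1: (-10)·x + (0)·y + (10)·1 = 0
Row 2: (-15)·x + (5)·y + (15)·1 = 0
Row 3: (0)·x + (0)·y + (0)·1 = 0
Solving gives x = 1, y = 0.
Check: S·(1, 0, 1) = (1, 0, 1) = 1·(1, 0, 1).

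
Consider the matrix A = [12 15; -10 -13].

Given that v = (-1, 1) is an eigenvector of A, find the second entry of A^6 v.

First find the eigenvalue: Av = (3, -3) = -3·(-1, 1), so λ = -3.
Then A^6 v = λ^6·v = (-3)^6·(-1, 1) = 729·(-1, 1) = (-729, 729).

729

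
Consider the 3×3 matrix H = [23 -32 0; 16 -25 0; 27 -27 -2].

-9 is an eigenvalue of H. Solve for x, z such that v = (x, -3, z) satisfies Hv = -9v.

We need (H + 9I)v = 0.
H + 9I = [[32, -32, 0], [16, -16, 0], [27, -27, 7]].
Row 1: (32)·x + (-32)·-3 + (0)·z = 0
Row 2: (16)·x + (-16)·-3 + (0)·z = 0
Row 3: (27)·x + (-27)·-3 + (7)·z = 0
Solving gives x = -3, z = 0.
Check: H·(-3, -3, 0) = (27, 27, 0) = -9·(-3, -3, 0).

-3, 0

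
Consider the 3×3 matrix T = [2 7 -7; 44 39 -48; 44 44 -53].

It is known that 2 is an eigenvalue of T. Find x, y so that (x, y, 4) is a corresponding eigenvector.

We need (T - 2I)v = 0.
T - 2I = [[0, 7, -7], [44, 37, -48], [44, 44, -55]].
Row 1: (0)·x + (7)·y + (-7)·4 = 0
Row 2: (44)·x + (37)·y + (-48)·4 = 0
Row 3: (44)·x + (44)·y + (-55)·4 = 0
Solving gives x = 1, y = 4.
Check: T·(1, 4, 4) = (2, 8, 8) = 2·(1, 4, 4).

1, 4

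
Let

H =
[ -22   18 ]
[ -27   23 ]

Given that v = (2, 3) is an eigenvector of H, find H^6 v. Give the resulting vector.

(31250, 46875)

First find the eigenvalue: Hv = (10, 15) = 5·(2, 3), so λ = 5.
Then H^6 v = λ^6·v = 5^6·(2, 3) = 15625·(2, 3) = (31250, 46875).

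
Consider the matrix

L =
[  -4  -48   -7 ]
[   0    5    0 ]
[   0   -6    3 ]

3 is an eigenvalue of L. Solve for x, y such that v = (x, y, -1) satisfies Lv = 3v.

1, 0

We need (L - 3I)v = 0.
L - 3I = [[-7, -48, -7], [0, 2, 0], [0, -6, 0]].
Row 1: (-7)·x + (-48)·y + (-7)·-1 = 0
Row 2: (0)·x + (2)·y + (0)·-1 = 0
Row 3: (0)·x + (-6)·y + (0)·-1 = 0
Solving gives x = 1, y = 0.
Check: L·(1, 0, -1) = (3, 0, -3) = 3·(1, 0, -1).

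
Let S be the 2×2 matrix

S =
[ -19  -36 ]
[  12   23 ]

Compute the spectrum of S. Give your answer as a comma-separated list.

-1, 5

det(S - λI) = (-19 - λ)(23 - λ) - (-36)·(12) = λ^2 - 4λ - 5.
This factors as (λ + 1)·(λ - 5) = 0.
Eigenvalues: -1, 5.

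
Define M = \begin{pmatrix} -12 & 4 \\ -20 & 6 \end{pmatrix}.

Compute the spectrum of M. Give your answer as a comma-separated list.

-4, -2

det(M - lambda·I) = (-12 - lambda)(6 - lambda) - (4)·(-20) = lambda^2 + 6·lambda + 8.
This factors as (lambda + 4)·(lambda + 2) = 0.
Eigenvalues: -4, -2.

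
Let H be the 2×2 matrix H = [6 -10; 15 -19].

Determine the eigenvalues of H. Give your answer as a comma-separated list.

-9, -4

det(H - sI) = (6 - s)(-19 - s) - (-10)·(15) = s^2 + 13s + 36.
This factors as (s + 9)·(s + 4) = 0.
Eigenvalues: -9, -4.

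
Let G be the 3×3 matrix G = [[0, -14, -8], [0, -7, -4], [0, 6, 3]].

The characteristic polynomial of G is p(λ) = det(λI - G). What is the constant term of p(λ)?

p(λ) = λ^3 + 4λ^2 + 3λ.
The constant term is 0.

0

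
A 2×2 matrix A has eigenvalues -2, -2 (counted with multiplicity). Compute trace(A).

trace(A) is the sum of the eigenvalues: (-2) + (-2) = -4.

-4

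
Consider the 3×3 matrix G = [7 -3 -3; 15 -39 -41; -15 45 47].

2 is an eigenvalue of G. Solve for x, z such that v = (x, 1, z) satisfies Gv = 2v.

We need (G - 2I)v = 0.
G - 2I = [[5, -3, -3], [15, -41, -41], [-15, 45, 45]].
Row 1: (5)·x + (-3)·1 + (-3)·z = 0
Row 2: (15)·x + (-41)·1 + (-41)·z = 0
Row 3: (-15)·x + (45)·1 + (45)·z = 0
Solving gives x = 0, z = -1.
Check: G·(0, 1, -1) = (0, 2, -2) = 2·(0, 1, -1).

0, -1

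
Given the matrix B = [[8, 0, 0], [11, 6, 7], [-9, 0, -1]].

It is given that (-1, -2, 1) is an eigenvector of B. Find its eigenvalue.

8

Compute Bv: B·(-1, -2, 1) = (-8, -16, 8).
Since Bv = λv, compare component 1: -8 = λ·-1, so λ = 8.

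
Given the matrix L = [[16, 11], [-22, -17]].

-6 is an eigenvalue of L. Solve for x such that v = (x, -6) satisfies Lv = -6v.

3

We need (L + 6I)v = 0.
L + 6I = [[22, 11], [-22, -11]].
Row 1: (22)·x + (11)·-6 = 0
Row 2: (-22)·x + (-11)·-6 = 0
Solving gives x = 3.
Check: L·(3, -6) = (-18, 36) = -6·(3, -6).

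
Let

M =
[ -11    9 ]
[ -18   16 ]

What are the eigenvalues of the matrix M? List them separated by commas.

det(M - sI) = (-11 - s)(16 - s) - (9)·(-18) = s^2 - 5s - 14.
This factors as (s + 2)·(s - 7) = 0.
Eigenvalues: -2, 7.

-2, 7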